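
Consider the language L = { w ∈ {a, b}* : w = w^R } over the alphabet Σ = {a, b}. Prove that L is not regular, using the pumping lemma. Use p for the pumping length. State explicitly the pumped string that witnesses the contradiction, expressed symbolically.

a^{p+k} b a^p

Toward a contradiction, assume L is regular with pumping length p.
Take w = a^p b a^p, a palindrome of length 2p+1 ≥ p.
Write w = xyz as guaranteed by the lemma, with |xy| ≤ p and y is nonempty.
Since the first p symbols of w are all a's and |xy| ≤ p, y lies entirely in the leading a-block: y = a^k for some k with 1 ≤ k ≤ p.
Pump with i = 2: xy^2z = a^{p+k} b a^p. Its reverse is a^p b a^{p+k}, which differs from xy^2z since k ≥ 1. So xy^2z is not a palindrome and xy^2z ∉ L.
This is a contradiction; hence L is not regular.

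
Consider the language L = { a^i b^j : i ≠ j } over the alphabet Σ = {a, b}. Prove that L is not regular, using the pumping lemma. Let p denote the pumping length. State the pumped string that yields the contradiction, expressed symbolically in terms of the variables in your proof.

a^{p+p!} b^{p+p!}

Assume L is regular; let p be its pumping constant.
Choose w = a^p b^{p+p!}. Since p ≠ p+p!, w ∈ L; and |w| ≥ p.
The pumping lemma gives a decomposition w = xyz where |xy| ≤ p and |y| ≥ 1.
The first p characters of w are a's, so xy (and hence y) consists only of a's. Write y = a^k, 1 ≤ k ≤ p.
Since 1 ≤ k ≤ p, k divides p!; set t = 1 + p!/k. Then xy^t z has p + (p!/k)·k = p + p! copies of a. Now the a-count equals the b-count, so i ≠ j fails. So xy^t z = a^{p+p!} b^{p+p!} ∉ L.
This is a contradiction; hence L is not regular.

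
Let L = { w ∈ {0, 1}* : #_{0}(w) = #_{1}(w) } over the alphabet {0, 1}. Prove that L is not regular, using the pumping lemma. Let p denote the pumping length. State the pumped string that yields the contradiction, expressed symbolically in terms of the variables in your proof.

Toward a contradiction, assume L is regular with pumping length p.
Choose w = 0^p 1^p ∈ L with |w| = 2p ≥ p.
The pumping lemma gives a decomposition w = xyz where |xy| ≤ p and |y| ≥ 1.
Because |xy| ≤ p and w begins with p copies of 0, we have y = 0^k with 1 ≤ k ≤ p.
Pump with i = 2: xy^2z = 0^{p+k} 1^p has p+k occurrences of 0 but only p of 1. Since k ≥ 1 the counts differ, so xy^2z ∉ L.
This contradicts the pumping lemma, so L is not regular.

0^{p+k} 1^p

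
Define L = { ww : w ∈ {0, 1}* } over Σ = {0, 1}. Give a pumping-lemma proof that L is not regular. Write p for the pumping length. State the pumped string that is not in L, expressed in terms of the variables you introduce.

Assume L is regular; let p be its pumping constant.
Take w = 0^p 1^p 0^p 1^p = uu where u = 0^p1^p; then w ∈ L and |w| = 4p ≥ p.
By the pumping lemma, w = xyz with |xy| ≤ p and |y| ≥ 1.
The first p characters of w are 0's, so xy (and hence y) consists only of 0's. Write y = 0^k, 1 ≤ k ≤ p.
Pump with i = 2: xy^2z = 0^{p+k} 1^p 0^p 1^p, of length 4p+k. Suppose this equals vv. The string starts with 0 and ends with 1, so v does too; thus the boundary between the two copies of v is a 1→0 transition. There is exactly one such transition, at position 2p+k, so |v| = 2p+k and |vv| = 4p+2k ≠ 4p+k since k ≥ 1. So xy^2z ∉ L.
This is a contradiction; hence L is not regular.

0^{p+k} 1^p 0^p 1^p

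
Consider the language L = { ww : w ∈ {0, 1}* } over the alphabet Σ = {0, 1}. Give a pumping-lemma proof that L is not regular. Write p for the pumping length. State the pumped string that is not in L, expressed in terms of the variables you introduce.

Toward a contradiction, assume L is regular with pumping length p.
Take w = 0^p 1^p 0^p 1^p = uu where u = 0^p1^p; then w ∈ L and |w| = 4p ≥ p.
The pumping lemma gives a decomposition w = xyz where |xy| ≤ p and y is nonempty.
Since the first p symbols of w are all 0's and |xy| ≤ p, y lies entirely in the leading 0-block: y = 0^k for some k with 1 ≤ k ≤ p.
Pump with i = 2: xy^2z = 0^{p+k} 1^p 0^p 1^p, of length 4p+k. Suppose this equals vv. The string starts with 0 and ends with 1, so v does too; thus the boundary between the two copies of v is a 1→0 transition. There is exactly one such transition, at position 2p+k, so |v| = 2p+k and |vv| = 4p+2k ≠ 4p+k since k ≥ 1. So xy^2z ∉ L.
This is a contradiction; hence L is not regular.

0^{p+k} 1^p 0^p 1^p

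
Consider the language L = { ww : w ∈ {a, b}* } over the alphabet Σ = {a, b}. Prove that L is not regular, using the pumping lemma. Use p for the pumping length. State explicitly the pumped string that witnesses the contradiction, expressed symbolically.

Assume L is regular; let p be its pumping constant.
Take w = a^p b^p a^p b^p = uu where u = a^pb^p; then w ∈ L and |w| = 4p ≥ p.
By the pumping lemma, w = xyz with |xy| ≤ p and |y| > 0.
The first p characters of w are a's, so xy (and hence y) consists only of a's. Write y = a^k, 1 ≤ k ≤ p.
Pump with i = 2: xy^2z = a^{p+k} b^p a^p b^p, of length 4p+k. Suppose this equals vv. The string starts with a and ends with b, so v does too; thus the boundary between the two copies of v is a b→a transition. There is exactly one such transition, at position 2p+k, so |v| = 2p+k and |vv| = 4p+2k ≠ 4p+k since k ≥ 1. So xy^2z ∉ L.
Contradiction. Therefore L is not regular.

a^{p+k} b^p a^p b^p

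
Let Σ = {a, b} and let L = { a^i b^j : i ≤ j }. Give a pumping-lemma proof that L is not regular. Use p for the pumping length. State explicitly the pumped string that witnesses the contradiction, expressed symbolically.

a^{p+k} b^p

Assume L is regular. Let p be the pumping length given by the pumping lemma.
Choose w = a^p b^p ∈ L, with |w| = 2p ≥ p.
Write w = xyz as guaranteed by the lemma, with |xy| ≤ p and |y| > 0.
Because |xy| ≤ p and w begins with p copies of a, we have y = a^k with 1 ≤ k ≤ p.
Consider xy^2z = a^{p+k} b^p. Since k ≥ 1, the a-count p+k exceeds the b-count p, so i ≤ j fails; thus xy^2z ∉ L.
This is a contradiction; hence L is not regular.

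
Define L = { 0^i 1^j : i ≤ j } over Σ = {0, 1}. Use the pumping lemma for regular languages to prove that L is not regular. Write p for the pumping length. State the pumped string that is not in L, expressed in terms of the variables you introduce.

Assume L is regular; let p be its pumping constant.
Choose w = 0^p 1^p ∈ L, with |w| = 2p ≥ p.
By the pumping lemma, w = xyz with |xy| ≤ p and |y| > 0.
The first p characters of w are 0's, so xy (and hence y) consists only of 0's. Write y = 0^k, 1 ≤ k ≤ p.
Consider xy^2z = 0^{p+k} 1^p. Since k ≥ 1, the 0-count p+k exceeds the 1-count p, so i ≤ j fails; thus xy^2z ∉ L.
Contradiction. Therefore L is not regular.

0^{p+k} 1^p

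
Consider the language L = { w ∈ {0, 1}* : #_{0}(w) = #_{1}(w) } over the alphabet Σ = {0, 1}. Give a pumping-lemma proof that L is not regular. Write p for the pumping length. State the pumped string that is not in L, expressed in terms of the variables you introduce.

Assume L is regular; let p be its pumping constant.
Choose w = 0^p 1^p ∈ L with |w| = 2p ≥ p.
By the pumping lemma, w = xyz with |xy| ≤ p and |y| ≥ 1.
Because |xy| ≤ p and w begins with p copies of 0, we have y = 0^k with 1 ≤ k ≤ p.
Pump with i = 2: xy^2z = 0^{p+k} 1^p has p+k occurrences of 0 but only p of 1. Since k ≥ 1 the counts differ, so xy^2z ∉ L.
This contradicts the pumping lemma, so L is not regular.

0^{p+k} 1^p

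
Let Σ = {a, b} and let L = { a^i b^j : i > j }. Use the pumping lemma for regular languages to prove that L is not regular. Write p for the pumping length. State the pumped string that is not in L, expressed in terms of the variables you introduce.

a^{p+1-k} b^p

Toward a contradiction, assume L is regular with pumping length p.
Choose w = a^{p+1} b^p ∈ L, with |w| = 2p+1 ≥ p.
By the pumping lemma, w = xyz with |xy| ≤ p and |y| ≥ 1.
Because |xy| ≤ p and w begins with p copies of a, we have y = a^k with 1 ≤ k ≤ p.
Consider xy^0z = xz = a^{p+1-k} b^p. Since k ≥ 1, the a-count p+1-k is at most p, so i > j fails; thus xz ∉ L.
This contradicts the pumping lemma, so L is not regular.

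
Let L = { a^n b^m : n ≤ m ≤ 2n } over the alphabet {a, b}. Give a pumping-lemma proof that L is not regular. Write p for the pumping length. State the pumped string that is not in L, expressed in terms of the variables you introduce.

a^{p+k} b^p

Assume L is regular; let p be its pumping constant.
Take w = a^p b^p ∈ L (since p ≤ p ≤ 2p), with |w| = 2p ≥ p.
The pumping lemma gives a decomposition w = xyz where |xy| ≤ p and |y| > 0.
Because |xy| ≤ p and w begins with p copies of a, we have y = a^k with 1 ≤ k ≤ p.
Pump with i = 2: xy^2z = a^{p+k} b^p. Now n = p+k > p = m, so the condition n ≤ m fails. Thus xy^2z ∉ L.
Contradiction. Therefore L is not regular.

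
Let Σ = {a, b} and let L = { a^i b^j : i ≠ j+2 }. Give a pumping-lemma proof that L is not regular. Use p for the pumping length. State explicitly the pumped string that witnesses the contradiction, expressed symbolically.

Assume L is regular. Let p be the pumping length given by the pumping lemma.
Choose w = a^p b^{p+p!-2}. Since p ≠ (p+p!-2)+2 = p+p!, w ∈ L; and |w| ≥ p.
By the pumping lemma, w = xyz with |xy| ≤ p and |y| ≥ 1.
Since the first p symbols of w are all a's and |xy| ≤ p, y lies entirely in the leading a-block: y = a^k for some k with 1 ≤ k ≤ p.
Since 1 ≤ k ≤ p, k divides p!; set t = 1 + p!/k. Then xy^t z has p + (p!/k)·k = p + p! copies of a. Now the a-count is p+p! and (b-count)+2 = (p+p!-2)+2 = p+p!, so i ≠ j+2 fails. So xy^t z = a^{p+p!} b^{p+p!-2} ∉ L.
Contradiction. Therefore L is not regular.

a^{p+p!} b^{p+p!-2}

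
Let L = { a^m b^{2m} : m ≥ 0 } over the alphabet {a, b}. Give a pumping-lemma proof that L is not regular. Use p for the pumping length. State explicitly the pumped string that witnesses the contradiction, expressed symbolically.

a^{p+k} b^{2p}

Suppose for contradiction that L is regular, and let p be the pumping length.
Let w = a^p b^{2p} ∈ L; note |w| = 3p ≥ p.
The pumping lemma gives a decomposition w = xyz where |xy| ≤ p and |y| ≥ 1.
The first p characters of w are a's, so xy (and hence y) consists only of a's. Write y = a^k, 1 ≤ k ≤ p.
Pump with i = 2: xy^2z = a^{p+k} b^{2p}. For this to lie in L we would need 2p = 2(p+k), which forces k = 0. But k ≥ 1, so xy^2z ∉ L.
Contradiction. Therefore L is not regular.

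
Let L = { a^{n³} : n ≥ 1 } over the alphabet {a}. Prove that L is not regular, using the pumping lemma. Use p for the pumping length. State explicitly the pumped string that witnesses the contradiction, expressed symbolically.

Toward a contradiction, assume L is regular with pumping length p.
Take w = a^{p³} ∈ L with |w| = p³ ≥ p.
Write w = xyz as guaranteed by the lemma, with |xy| ≤ p and y is nonempty.
Then y = a^k for some k with 1 ≤ k ≤ p.
Pump with i = 2: xy^2z = a^{p³+k}. Since 1 ≤ k ≤ p, p³ < p³+k ≤ p³+p < p³+3p²+3p+1 = (p+1)³, so p³+k is not a perfect cube. So xy^2z ∉ L.
Contradiction. Therefore L is not regular.

a^{p³+k}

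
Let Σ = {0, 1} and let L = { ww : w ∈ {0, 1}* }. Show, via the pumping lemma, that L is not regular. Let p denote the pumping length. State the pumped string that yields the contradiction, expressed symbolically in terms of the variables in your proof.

Assume L is regular; let p be its pumping constant.
Take w = 0^p 1^p 0^p 1^p = uu where u = 0^p1^p; then w ∈ L and |w| = 4p ≥ p.
By the pumping lemma, w = xyz with |xy| ≤ p and |y| > 0.
The first p characters of w are 0's, so xy (and hence y) consists only of 0's. Write y = 0^k, 1 ≤ k ≤ p.
Pump with i = 2: xy^2z = 0^{p+k} 1^p 0^p 1^p, of length 4p+k. Suppose this equals vv. The string starts with 0 and ends with 1, so v does too; thus the boundary between the two copies of v is a 1→0 transition. There is exactly one such transition, at position 2p+k, so |v| = 2p+k and |vv| = 4p+2k ≠ 4p+k since k ≥ 1. So xy^2z ∉ L.
This contradicts the pumping lemma, so L is not regular.

0^{p+k} 1^p 0^p 1^p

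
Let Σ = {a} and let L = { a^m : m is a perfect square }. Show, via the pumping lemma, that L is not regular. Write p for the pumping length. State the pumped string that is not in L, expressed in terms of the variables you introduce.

a^{p²+k}

Toward a contradiction, assume L is regular with pumping length p.
Take w = a^{p²} ∈ L with |w| = p² ≥ p.
Write w = xyz as guaranteed by the lemma, with |xy| ≤ p and |y| > 0.
Then y = a^k for some k with 1 ≤ k ≤ p.
Pump with i = 2: xy^2z = a^{p²+k}. Since 1 ≤ k ≤ p, p² < p²+k ≤ p²+p < (p+1)², so p²+k lies strictly between consecutive squares and is not a perfect square. So xy^2z ∉ L.
Contradiction. Therefore L is not regular.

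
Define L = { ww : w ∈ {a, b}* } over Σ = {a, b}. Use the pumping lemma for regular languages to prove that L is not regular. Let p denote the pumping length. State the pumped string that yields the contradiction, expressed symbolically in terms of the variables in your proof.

a^{p+k} b^p a^p b^p

Assume L is regular; let p be its pumping constant.
Take w = a^p b^p a^p b^p = uu where u = a^pb^p; then w ∈ L and |w| = 4p ≥ p.
By the pumping lemma, w = xyz with |xy| ≤ p and y is nonempty.
Since the first p symbols of w are all a's and |xy| ≤ p, y lies entirely in the leading a-block: y = a^k for some k with 1 ≤ k ≤ p.
Pump with i = 2: xy^2z = a^{p+k} b^p a^p b^p, of length 4p+k. Suppose this equals vv. The string starts with a and ends with b, so v does too; thus the boundary between the two copies of v is a b→a transition. There is exactly one such transition, at position 2p+k, so |v| = 2p+k and |vv| = 4p+2k ≠ 4p+k since k ≥ 1. So xy^2z ∉ L.
This is a contradiction; hence L is not regular.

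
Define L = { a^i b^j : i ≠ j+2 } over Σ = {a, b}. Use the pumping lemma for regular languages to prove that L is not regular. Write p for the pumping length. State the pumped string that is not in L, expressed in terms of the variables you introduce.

Assume L is regular; let p be its pumping constant.
Choose w = a^p b^{p+p!-2}. Since p ≠ (p+p!-2)+2 = p+p!, w ∈ L; and |w| ≥ p.
By the pumping lemma, w = xyz with |xy| ≤ p and |y| ≥ 1.
The first p characters of w are a's, so xy (and hence y) consists only of a's. Write y = a^k, 1 ≤ k ≤ p.
Since 1 ≤ k ≤ p, k divides p!; set t = 1 + p!/k. Then xy^t z has p + (p!/k)·k = p + p! copies of a. Now the a-count is p+p! and (b-count)+2 = (p+p!-2)+2 = p+p!, so i ≠ j+2 fails. So xy^t z = a^{p+p!} b^{p+p!-2} ∉ L.
This is a contradiction; hence L is not regular.

a^{p+p!} b^{p+p!-2}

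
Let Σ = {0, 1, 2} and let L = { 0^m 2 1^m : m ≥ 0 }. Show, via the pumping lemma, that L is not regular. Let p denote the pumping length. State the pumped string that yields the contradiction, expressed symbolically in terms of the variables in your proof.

0^{p+k} 2 1^p

Assume L is regular. Let p be the pumping length given by the pumping lemma.
Take w = 0^p 2 1^p ∈ L with |w| = 2p+1 ≥ p.
Write w = xyz as guaranteed by the lemma, with |xy| ≤ p and |y| ≥ 1.
Because |xy| ≤ p and w begins with p copies of 0, we have y = 0^k with 1 ≤ k ≤ p.
Pump with i = 2: xy^2z = 0^{p+k} 2 1^p, which would require p+k = p. But k ≥ 1, so xy^2z ∉ L.
Contradiction. Therefore L is not regular.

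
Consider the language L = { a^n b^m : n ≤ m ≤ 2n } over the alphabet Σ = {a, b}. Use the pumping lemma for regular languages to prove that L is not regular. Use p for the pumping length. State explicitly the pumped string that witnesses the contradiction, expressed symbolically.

a^{p+k} b^p

Suppose for contradiction that L is regular, and let p be the pumping length.
Take w = a^p b^p ∈ L (since p ≤ p ≤ 2p), with |w| = 2p ≥ p.
Write w = xyz as guaranteed by the lemma, with |xy| ≤ p and |y| ≥ 1.
The first p characters of w are a's, so xy (and hence y) consists only of a's. Write y = a^k, 1 ≤ k ≤ p.
Pump with i = 2: xy^2z = a^{p+k} b^p. Now n = p+k > p = m, so the condition n ≤ m fails. Thus xy^2z ∉ L.
This contradicts the pumping lemma, so L is not regular.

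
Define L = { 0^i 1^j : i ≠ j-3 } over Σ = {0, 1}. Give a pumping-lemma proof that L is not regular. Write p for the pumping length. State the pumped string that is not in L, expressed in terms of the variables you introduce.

Assume L is regular; let p be its pumping constant.
Choose w = 0^p 1^{p+p!+3}. Since p ≠ (p+p!+3)-3 = p+p!, w ∈ L; and |w| ≥ p.
The pumping lemma gives a decomposition w = xyz where |xy| ≤ p and |y| ≥ 1.
Because |xy| ≤ p and w begins with p copies of 0, we have y = 0^k with 1 ≤ k ≤ p.
Since 1 ≤ k ≤ p, k divides p!; set t = 1 + p!/k. Then xy^t z has p + (p!/k)·k = p + p! copies of 0. Now the 0-count is p+p! and (1-count)-3 = (p+p!+3)-3 = p+p!, so i ≠ j-3 fails. So xy^t z = 0^{p+p!} 1^{p+p!+3} ∉ L.
This is a contradiction; hence L is not regular.

0^{p+p!} 1^{p+p!+3}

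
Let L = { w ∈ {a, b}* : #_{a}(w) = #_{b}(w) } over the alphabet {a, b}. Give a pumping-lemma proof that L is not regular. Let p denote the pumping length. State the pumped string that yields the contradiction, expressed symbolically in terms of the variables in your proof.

a^{p+k} b^p

Toward a contradiction, assume L is regular with pumping length p.
Choose w = a^p b^p ∈ L with |w| = 2p ≥ p.
The pumping lemma gives a decomposition w = xyz where |xy| ≤ p and y is nonempty.
The first p characters of w are a's, so xy (and hence y) consists only of a's. Write y = a^k, 1 ≤ k ≤ p.
Pump with i = 2: xy^2z = a^{p+k} b^p has p+k occurrences of a but only p of b. Since k ≥ 1 the counts differ, so xy^2z ∉ L.
Contradiction. Therefore L is not regular.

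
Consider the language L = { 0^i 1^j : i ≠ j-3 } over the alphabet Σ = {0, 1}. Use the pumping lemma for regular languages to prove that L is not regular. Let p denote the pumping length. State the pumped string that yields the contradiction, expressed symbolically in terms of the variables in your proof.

0^{p+p!} 1^{p+p!+3}

Toward a contradiction, assume L is regular with pumping length p.
Choose w = 0^p 1^{p+p!+3}. Since p ≠ (p+p!+3)-3 = p+p!, w ∈ L; and |w| ≥ p.
Write w = xyz as guaranteed by the lemma, with |xy| ≤ p and |y| ≥ 1.
Since the first p symbols of w are all 0's and |xy| ≤ p, y lies entirely in the leading 0-block: y = 0^k for some k with 1 ≤ k ≤ p.
Since 1 ≤ k ≤ p, k divides p!; set t = 1 + p!/k. Then xy^t z has p + (p!/k)·k = p + p! copies of 0. Now the 0-count is p+p! and (1-count)-3 = (p+p!+3)-3 = p+p!, so i ≠ j-3 fails. So xy^t z = 0^{p+p!} 1^{p+p!+3} ∉ L.
This contradicts the pumping lemma, so L is not regular.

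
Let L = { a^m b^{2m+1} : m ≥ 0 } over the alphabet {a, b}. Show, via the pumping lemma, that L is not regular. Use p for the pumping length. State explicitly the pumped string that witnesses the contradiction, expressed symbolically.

Assume L is regular. Let p be the pumping length given by the pumping lemma.
Take w = a^p b^{2p+1}. Then w ∈ L and |w| = 3p+1 ≥ p.
The pumping lemma gives a decomposition w = xyz where |xy| ≤ p and |y| > 0.
Since the first p symbols of w are all a's and |xy| ≤ p, y lies entirely in the leading a-block: y = a^k for some k with 1 ≤ k ≤ p.
Pump with i = 2: xy^2z = a^{p+k} b^{2p+1}. For this to lie in L we would need 2p+1 = 2(p+k)+1, which forces k = 0. But k ≥ 1, so xy^2z ∉ L.
This contradicts the pumping lemma, so L is not regular.

a^{p+k} b^{2p+1}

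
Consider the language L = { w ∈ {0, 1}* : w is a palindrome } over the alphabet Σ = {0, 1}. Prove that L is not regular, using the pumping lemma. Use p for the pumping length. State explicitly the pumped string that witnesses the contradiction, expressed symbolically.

0^{p+k} 1 0^p

Suppose for contradiction that L is regular, and let p be the pumping length.
Take w = 0^p 1 0^p, a palindrome of length 2p+1 ≥ p.
Write w = xyz as guaranteed by the lemma, with |xy| ≤ p and y is nonempty.
The first p characters of w are 0's, so xy (and hence y) consists only of 0's. Write y = 0^k, 1 ≤ k ≤ p.
Pump with i = 2: xy^2z = 0^{p+k} 1 0^p. Its reverse is 0^p 1 0^{p+k}, which differs from xy^2z since k ≥ 1. So xy^2z is not a palindrome and xy^2z ∉ L.
This is a contradiction; hence L is not regular.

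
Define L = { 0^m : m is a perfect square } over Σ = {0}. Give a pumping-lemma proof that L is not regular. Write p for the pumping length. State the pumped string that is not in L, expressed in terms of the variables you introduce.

0^{p²+k}

Assume L is regular; let p be its pumping constant.
Take w = 0^{p²} ∈ L with |w| = p² ≥ p.
By the pumping lemma, w = xyz with |xy| ≤ p and |y| > 0.
Then y = 0^k for some k with 1 ≤ k ≤ p.
Pump with i = 2: xy^2z = 0^{p²+k}. Since 1 ≤ k ≤ p, p² < p²+k ≤ p²+p < (p+1)², so p²+k lies strictly between consecutive squares and is not a perfect square. So xy^2z ∉ L.
Contradiction. Therefore L is not regular.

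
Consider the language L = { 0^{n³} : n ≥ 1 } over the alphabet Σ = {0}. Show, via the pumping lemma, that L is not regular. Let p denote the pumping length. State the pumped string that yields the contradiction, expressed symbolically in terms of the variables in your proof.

0^{p³+k}

Suppose for contradiction that L is regular, and let p be the pumping length.
Take w = 0^{p³} ∈ L with |w| = p³ ≥ p.
By the pumping lemma, w = xyz with |xy| ≤ p and |y| > 0.
Then y = 0^k for some k with 1 ≤ k ≤ p.
Pump with i = 2: xy^2z = 0^{p³+k}. Since 1 ≤ k ≤ p, p³ < p³+k ≤ p³+p < p³+3p²+3p+1 = (p+1)³, so p³+k is not a perfect cube. So xy^2z ∉ L.
This is a contradiction; hence L is not regular.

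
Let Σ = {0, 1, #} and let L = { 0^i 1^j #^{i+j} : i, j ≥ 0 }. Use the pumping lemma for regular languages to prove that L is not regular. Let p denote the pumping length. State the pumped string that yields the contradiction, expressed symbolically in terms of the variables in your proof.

Assume L is regular; let p be its pumping constant.
Take w = 0^p 1^p #^{2p} ∈ L (with i=j=p, i+j=2p), |w| = 4p ≥ p.
Write w = xyz as guaranteed by the lemma, with |xy| ≤ p and |y| ≥ 1.
Because |xy| ≤ p and w begins with p copies of 0, we have y = 0^k with 1 ≤ k ≤ p.
Consider xy^2z = 0^{p+k} 1^p #^{2p}. Now the 0- and 1-counts sum to 2p+k, but the #-count is 2p ≠ 2p+k. So xy^2z ∉ L.
This is a contradiction; hence L is not regular.

0^{p+k} 1^p #^{2p}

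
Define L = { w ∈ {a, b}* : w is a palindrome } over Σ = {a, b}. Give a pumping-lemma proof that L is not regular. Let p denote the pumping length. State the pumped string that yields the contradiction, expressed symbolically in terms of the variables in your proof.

a^{p+k} b a^p

Assume L is regular; let p be its pumping constant.
Take w = a^p b a^p, a palindrome of length 2p+1 ≥ p.
The pumping lemma gives a decomposition w = xyz where |xy| ≤ p and |y| > 0.
Since the first p symbols of w are all a's and |xy| ≤ p, y lies entirely in the leading a-block: y = a^k for some k with 1 ≤ k ≤ p.
Pump with i = 2: xy^2z = a^{p+k} b a^p. Its reverse is a^p b a^{p+k}, which differs from xy^2z since k ≥ 1. So xy^2z is not a palindrome and xy^2z ∉ L.
This contradicts the pumping lemma, so L is not regular.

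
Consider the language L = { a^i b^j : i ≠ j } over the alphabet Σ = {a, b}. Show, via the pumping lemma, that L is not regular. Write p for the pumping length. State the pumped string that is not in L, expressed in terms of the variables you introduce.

Assume L is regular; let p be its pumping constant.
Choose w = a^p b^{p+p!}. Since p ≠ p+p!, w ∈ L; and |w| ≥ p.
By the pumping lemma, w = xyz with |xy| ≤ p and |y| ≥ 1.
Because |xy| ≤ p and w begins with p copies of a, we have y = a^k with 1 ≤ k ≤ p.
Since 1 ≤ k ≤ p, k divides p!; set t = 1 + p!/k. Then xy^t z has p + (p!/k)·k = p + p! copies of a. Now the a-count equals the b-count, so i ≠ j fails. So xy^t z = a^{p+p!} b^{p+p!} ∉ L.
Contradiction. Therefore L is not regular.

a^{p+p!} b^{p+p!}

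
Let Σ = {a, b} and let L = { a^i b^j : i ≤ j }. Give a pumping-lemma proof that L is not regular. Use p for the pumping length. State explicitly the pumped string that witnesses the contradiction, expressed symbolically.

Toward a contradiction, assume L is regular with pumping length p.
Choose w = a^p b^p ∈ L, with |w| = 2p ≥ p.
Write w = xyz as guaranteed by the lemma, with |xy| ≤ p and |y| > 0.
The first p characters of w are a's, so xy (and hence y) consists only of a's. Write y = a^k, 1 ≤ k ≤ p.
Consider xy^2z = a^{p+k} b^p. Since k ≥ 1, the a-count p+k exceeds the b-count p, so i ≤ j fails; thus xy^2z ∉ L.
This contradicts the pumping lemma, so L is not regular.

a^{p+k} b^p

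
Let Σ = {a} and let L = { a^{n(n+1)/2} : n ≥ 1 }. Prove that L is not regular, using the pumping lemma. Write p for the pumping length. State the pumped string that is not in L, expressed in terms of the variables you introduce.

a^{p(p+1)/2+k}

Toward a contradiction, assume L is regular with pumping length p.
Take w = a^{p(p+1)/2} ∈ L with |w| = p(p+1)/2 ≥ p.
By the pumping lemma, w = xyz with |xy| ≤ p and |y| ≥ 1.
Then y = a^k for some k with 1 ≤ k ≤ p.
Pump with i = 2: xy^2z = a^{p(p+1)/2+k}. Since 1 ≤ k ≤ p, p(p+1)/2 < p(p+1)/2+k ≤ p(p+1)/2+p < (p+1)(p+2)/2, so p(p+1)/2+k is strictly between consecutive triangular numbers. So xy^2z ∉ L.
This contradicts the pumping lemma, so L is not regular.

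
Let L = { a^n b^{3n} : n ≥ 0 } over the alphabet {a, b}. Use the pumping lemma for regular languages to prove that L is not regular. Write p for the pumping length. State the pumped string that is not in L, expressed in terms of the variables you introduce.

Toward a contradiction, assume L is regular with pumping length p.
Let w = a^p b^{3p} ∈ L; note |w| = 4p ≥ p.
Write w = xyz as guaranteed by the lemma, with |xy| ≤ p and |y| ≥ 1.
Since the first p symbols of w are all a's and |xy| ≤ p, y lies entirely in the leading a-block: y = a^k for some k with 1 ≤ k ≤ p.
Pump with i = 2: xy^2z = a^{p+k} b^{3p}. For this to lie in L we would need 3p = 3(p+k), which forces k = 0. But k ≥ 1, so xy^2z ∉ L.
This is a contradiction; hence L is not regular.

a^{p+k} b^{3p}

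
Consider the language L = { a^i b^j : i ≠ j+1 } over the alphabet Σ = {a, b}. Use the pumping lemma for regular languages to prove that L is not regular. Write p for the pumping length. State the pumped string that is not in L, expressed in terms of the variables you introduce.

a^{p+p!} b^{p+p!-1}

Toward a contradiction, assume L is regular with pumping length p.
Choose w = a^p b^{p+p!-1}. Since p ≠ (p+p!-1)+1 = p+p!, w ∈ L; and |w| ≥ p.
Write w = xyz as guaranteed by the lemma, with |xy| ≤ p and y is nonempty.
Since the first p symbols of w are all a's and |xy| ≤ p, y lies entirely in the leading a-block: y = a^k for some k with 1 ≤ k ≤ p.
Since 1 ≤ k ≤ p, k divides p!; set t = 1 + p!/k. Then xy^t z has p + (p!/k)·k = p + p! copies of a. Now the a-count is p+p! and (b-count)+1 = (p+p!-1)+1 = p+p!, so i ≠ j+1 fails. So xy^t z = a^{p+p!} b^{p+p!-1} ∉ L.
This contradicts the pumping lemma, so L is not regular.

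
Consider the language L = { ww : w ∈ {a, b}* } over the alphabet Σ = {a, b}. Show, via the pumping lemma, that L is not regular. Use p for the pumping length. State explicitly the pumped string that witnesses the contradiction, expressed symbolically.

a^{p+k} b^p a^p b^p

Assume L is regular; let p be its pumping constant.
Take w = a^p b^p a^p b^p = uu where u = a^pb^p; then w ∈ L and |w| = 4p ≥ p.
The pumping lemma gives a decomposition w = xyz where |xy| ≤ p and |y| > 0.
The first p characters of w are a's, so xy (and hence y) consists only of a's. Write y = a^k, 1 ≤ k ≤ p.
Pump with i = 2: xy^2z = a^{p+k} b^p a^p b^p, of length 4p+k. Suppose this equals vv. The string starts with a and ends with b, so v does too; thus the boundary between the two copies of v is a b→a transition. There is exactly one such transition, at position 2p+k, so |v| = 2p+k and |vv| = 4p+2k ≠ 4p+k since k ≥ 1. So xy^2z ∉ L.
This is a contradiction; hence L is not regular.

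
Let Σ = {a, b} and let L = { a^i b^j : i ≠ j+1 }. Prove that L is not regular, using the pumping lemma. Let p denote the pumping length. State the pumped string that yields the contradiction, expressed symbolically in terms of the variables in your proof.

a^{p+p!} b^{p+p!-1}

Suppose for contradiction that L is regular, and let p be the pumping length.
Choose w = a^p b^{p+p!-1}. Since p ≠ (p+p!-1)+1 = p+p!, w ∈ L; and |w| ≥ p.
By the pumping lemma, w = xyz with |xy| ≤ p and y is nonempty.
The first p characters of w are a's, so xy (and hence y) consists only of a's. Write y = a^k, 1 ≤ k ≤ p.
Since 1 ≤ k ≤ p, k divides p!; set t = 1 + p!/k. Then xy^t z has p + (p!/k)·k = p + p! copies of a. Now the a-count is p+p! and (b-count)+1 = (p+p!-1)+1 = p+p!, so i ≠ j+1 fails. So xy^t z = a^{p+p!} b^{p+p!-1} ∉ L.
Contradiction. Therefore L is not regular.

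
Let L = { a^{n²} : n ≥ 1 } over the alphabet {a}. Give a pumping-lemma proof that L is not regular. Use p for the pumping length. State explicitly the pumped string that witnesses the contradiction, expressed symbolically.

Toward a contradiction, assume L is regular with pumping length p.
Take w = a^{p²} ∈ L with |w| = p² ≥ p.
The pumping lemma gives a decomposition w = xyz where |xy| ≤ p and |y| ≥ 1.
Then y = a^k for some k with 1 ≤ k ≤ p.
Pump with i = 2: xy^2z = a^{p²+k}. Since 1 ≤ k ≤ p, p² < p²+k ≤ p²+p < (p+1)², so p²+k lies strictly between consecutive squares and is not a perfect square. So xy^2z ∉ L.
This is a contradiction; hence L is not regular.

a^{p²+k}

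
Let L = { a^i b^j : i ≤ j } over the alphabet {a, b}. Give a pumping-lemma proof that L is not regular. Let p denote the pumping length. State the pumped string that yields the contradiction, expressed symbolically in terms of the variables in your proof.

Assume L is regular. Let p be the pumping length given by the pumping lemma.
Choose w = a^p b^p ∈ L, with |w| = 2p ≥ p.
The pumping lemma gives a decomposition w = xyz where |xy| ≤ p and y is nonempty.
Because |xy| ≤ p and w begins with p copies of a, we have y = a^k with 1 ≤ k ≤ p.
Consider xy^2z = a^{p+k} b^p. Since k ≥ 1, the a-count p+k exceeds the b-count p, so i ≤ j fails; thus xy^2z ∉ L.
This contradicts the pumping lemma, so L is not regular.

a^{p+k} b^p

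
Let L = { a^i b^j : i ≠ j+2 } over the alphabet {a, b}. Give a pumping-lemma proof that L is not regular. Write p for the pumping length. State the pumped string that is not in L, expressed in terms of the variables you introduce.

a^{p+p!} b^{p+p!-2}

Suppose for contradiction that L is regular, and let p be the pumping length.
Choose w = a^p b^{p+p!-2}. Since p ≠ (p+p!-2)+2 = p+p!, w ∈ L; and |w| ≥ p.
The pumping lemma gives a decomposition w = xyz where |xy| ≤ p and |y| ≥ 1.
The first p characters of w are a's, so xy (and hence y) consists only of a's. Write y = a^k, 1 ≤ k ≤ p.
Since 1 ≤ k ≤ p, k divides p!; set t = 1 + p!/k. Then xy^t z has p + (p!/k)·k = p + p! copies of a. Now the a-count is p+p! and (b-count)+2 = (p+p!-2)+2 = p+p!, so i ≠ j+2 fails. So xy^t z = a^{p+p!} b^{p+p!-2} ∉ L.
This contradicts the pumping lemma, so L is not regular.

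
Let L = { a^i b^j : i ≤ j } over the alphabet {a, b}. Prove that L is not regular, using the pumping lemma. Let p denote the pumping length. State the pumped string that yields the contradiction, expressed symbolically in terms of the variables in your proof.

a^{p+k} b^p

Suppose for contradiction that L is regular, and let p be the pumping length.
Choose w = a^p b^p ∈ L, with |w| = 2p ≥ p.
By the pumping lemma, w = xyz with |xy| ≤ p and |y| > 0.
The first p characters of w are a's, so xy (and hence y) consists only of a's. Write y = a^k, 1 ≤ k ≤ p.
Consider xy^2z = a^{p+k} b^p. Since k ≥ 1, the a-count p+k exceeds the b-count p, so i ≤ j fails; thus xy^2z ∉ L.
Contradiction. Therefore L is not regular.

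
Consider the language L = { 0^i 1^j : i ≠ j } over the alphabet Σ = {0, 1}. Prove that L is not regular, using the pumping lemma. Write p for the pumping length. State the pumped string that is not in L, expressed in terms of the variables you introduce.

0^{p+p!} 1^{p+p!}

Suppose for contradiction that L is regular, and let p be the pumping length.
Choose w = 0^p 1^{p+p!}. Since p ≠ p+p!, w ∈ L; and |w| ≥ p.
The pumping lemma gives a decomposition w = xyz where |xy| ≤ p and |y| ≥ 1.
The first p characters of w are 0's, so xy (and hence y) consists only of 0's. Write y = 0^k, 1 ≤ k ≤ p.
Since 1 ≤ k ≤ p, k divides p!; set t = 1 + p!/k. Then xy^t z has p + (p!/k)·k = p + p! copies of 0. Now the 0-count equals the 1-count, so i ≠ j fails. So xy^t z = 0^{p+p!} 1^{p+p!} ∉ L.
This contradicts the pumping lemma, so L is not regular.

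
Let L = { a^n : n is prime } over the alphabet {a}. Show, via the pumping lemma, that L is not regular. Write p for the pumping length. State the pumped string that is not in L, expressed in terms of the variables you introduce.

Assume L is regular; let p be its pumping constant.
Let q be a prime with q ≥ p+2 (infinitely many primes exist), and take w = a^q ∈ L with |w| = q ≥ p.
Write w = xyz as guaranteed by the lemma, with |xy| ≤ p and y is nonempty.
Then y = a^k for some k with 1 ≤ k ≤ p.
Since 1 ≤ k ≤ p, |xz| = q-k. Pump with i = q+1: |xy^{q+1}z| = (q-k)+(q+1)k = q+qk = q(1+k), which is composite (both factors ≥ 2). So xy^{q+1}z = a^{q(1+k)} ∉ L.
This is a contradiction; hence L is not regular.

a^{q(1+k)}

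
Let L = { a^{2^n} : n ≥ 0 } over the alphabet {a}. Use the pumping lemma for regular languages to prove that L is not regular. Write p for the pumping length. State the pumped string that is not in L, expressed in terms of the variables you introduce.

a^{2^p+k}

Toward a contradiction, assume L is regular with pumping length p.
Take w = a^{2^p} ∈ L with |w| = 2^p ≥ p.
The pumping lemma gives a decomposition w = xyz where |xy| ≤ p and |y| ≥ 1.
Then y = a^k for some k with 1 ≤ k ≤ p.
Pump with i = 2: xy^2z = a^{2^p+k}. Since 1 ≤ k ≤ p < 2^p, we have 2^p < 2^p+k < 2^{p+1}, so 2^p+k is not a power of 2. So xy^2z ∉ L.
This contradicts the pumping lemma, so L is not regular.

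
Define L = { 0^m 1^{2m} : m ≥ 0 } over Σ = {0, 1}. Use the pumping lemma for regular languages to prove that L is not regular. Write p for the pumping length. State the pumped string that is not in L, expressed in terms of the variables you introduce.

Suppose for contradiction that L is regular, and let p be the pumping length.
Choose w = 0^p 1^{2p}, which is in L with |w| = 3p ≥ p.
Write w = xyz as guaranteed by the lemma, with |xy| ≤ p and |y| ≥ 1.
Since the first p symbols of w are all 0's and |xy| ≤ p, y lies entirely in the leading 0-block: y = 0^k for some k with 1 ≤ k ≤ p.
Pump with i = 2: xy^2z = 0^{p+k} 1^{2p}. For this to lie in L we would need 2p = 2(p+k), which forces k = 0. But k ≥ 1, so xy^2z ∉ L.
This is a contradiction; hence L is not regular.

0^{p+k} 1^{2p}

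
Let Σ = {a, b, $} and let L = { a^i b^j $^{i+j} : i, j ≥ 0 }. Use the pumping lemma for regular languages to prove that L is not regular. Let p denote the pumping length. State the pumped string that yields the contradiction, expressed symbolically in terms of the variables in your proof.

a^{p+k} b^p $^{2p}

Assume L is regular; let p be its pumping constant.
Take w = a^p b^p $^{2p} ∈ L (with i=j=p, i+j=2p), |w| = 4p ≥ p.
Write w = xyz as guaranteed by the lemma, with |xy| ≤ p and |y| > 0.
The first p characters of w are a's, so xy (and hence y) consists only of a's. Write y = a^k, 1 ≤ k ≤ p.
Consider xy^2z = a^{p+k} b^p $^{2p}. Now the a- and b-counts sum to 2p+k, but the $-count is 2p ≠ 2p+k. So xy^2z ∉ L.
Contradiction. Therefore L is not regular.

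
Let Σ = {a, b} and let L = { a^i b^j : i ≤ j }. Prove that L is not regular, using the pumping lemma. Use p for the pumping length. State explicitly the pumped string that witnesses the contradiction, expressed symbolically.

Assume L is regular. Let p be the pumping length given by the pumping lemma.
Choose w = a^p b^p ∈ L, with |w| = 2p ≥ p.
By the pumping lemma, w = xyz with |xy| ≤ p and |y| ≥ 1.
The first p characters of w are a's, so xy (and hence y) consists only of a's. Write y = a^k, 1 ≤ k ≤ p.
Consider xy^2z = a^{p+k} b^p. Since k ≥ 1, the a-count p+k exceeds the b-count p, so i ≤ j fails; thus xy^2z ∉ L.
This contradicts the pumping lemma, so L is not regular.

a^{p+k} b^p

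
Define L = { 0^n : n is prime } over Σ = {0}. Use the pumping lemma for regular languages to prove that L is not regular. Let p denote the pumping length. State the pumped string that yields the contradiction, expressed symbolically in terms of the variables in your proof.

0^{q(1+k)}

Assume L is regular. Let p be the pumping length given by the pumping lemma.
Let q be a prime with q ≥ p+2 (infinitely many primes exist), and take w = 0^q ∈ L with |w| = q ≥ p.
Write w = xyz as guaranteed by the lemma, with |xy| ≤ p and |y| > 0.
Then y = 0^k for some k with 1 ≤ k ≤ p.
Since 1 ≤ k ≤ p, |xz| = q-k. Pump with i = q+1: |xy^{q+1}z| = (q-k)+(q+1)k = q+qk = q(1+k), which is composite (both factors ≥ 2). So xy^{q+1}z = 0^{q(1+k)} ∉ L.
This is a contradiction; hence L is not regular.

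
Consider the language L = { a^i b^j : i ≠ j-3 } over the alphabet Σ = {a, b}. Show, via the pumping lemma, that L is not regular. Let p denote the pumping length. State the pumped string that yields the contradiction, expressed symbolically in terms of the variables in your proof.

a^{p+p!} b^{p+p!+3}

Suppose for contradiction that L is regular, and let p be the pumping length.
Choose w = a^p b^{p+p!+3}. Since p ≠ (p+p!+3)-3 = p+p!, w ∈ L; and |w| ≥ p.
The pumping lemma gives a decomposition w = xyz where |xy| ≤ p and |y| > 0.
Since the first p symbols of w are all a's and |xy| ≤ p, y lies entirely in the leading a-block: y = a^k for some k with 1 ≤ k ≤ p.
Since 1 ≤ k ≤ p, k divides p!; set t = 1 + p!/k. Then xy^t z has p + (p!/k)·k = p + p! copies of a. Now the a-count is p+p! and (b-count)-3 = (p+p!+3)-3 = p+p!, so i ≠ j-3 fails. So xy^t z = a^{p+p!} b^{p+p!+3} ∉ L.
This is a contradiction; hence L is not regular.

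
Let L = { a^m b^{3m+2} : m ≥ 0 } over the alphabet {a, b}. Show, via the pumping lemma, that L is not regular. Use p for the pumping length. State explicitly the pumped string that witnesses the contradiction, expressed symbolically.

a^{p+k} b^{3p+2}

Suppose for contradiction that L is regular, and let p be the pumping length.
Take w = a^p b^{3p+2}. Then w ∈ L and |w| = 4p+2 ≥ p.
Write w = xyz as guaranteed by the lemma, with |xy| ≤ p and |y| > 0.
Because |xy| ≤ p and w begins with p copies of a, we have y = a^k with 1 ≤ k ≤ p.
Pump with i = 2: xy^2z = a^{p+k} b^{3p+2}. For this to lie in L we would need 3p+2 = 3(p+k)+2, which forces k = 0. But k ≥ 1, so xy^2z ∉ L.
This is a contradiction; hence L is not regular.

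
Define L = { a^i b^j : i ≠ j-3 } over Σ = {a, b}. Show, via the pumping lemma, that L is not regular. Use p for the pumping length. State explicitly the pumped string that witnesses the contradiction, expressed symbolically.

a^{p+p!} b^{p+p!+3}

Assume L is regular; let p be its pumping constant.
Choose w = a^p b^{p+p!+3}. Since p ≠ (p+p!+3)-3 = p+p!, w ∈ L; and |w| ≥ p.
Write w = xyz as guaranteed by the lemma, with |xy| ≤ p and y is nonempty.
Because |xy| ≤ p and w begins with p copies of a, we have y = a^k with 1 ≤ k ≤ p.
Since 1 ≤ k ≤ p, k divides p!; set t = 1 + p!/k. Then xy^t z has p + (p!/k)·k = p + p! copies of a. Now the a-count is p+p! and (b-count)-3 = (p+p!+3)-3 = p+p!, so i ≠ j-3 fails. So xy^t z = a^{p+p!} b^{p+p!+3} ∉ L.
Contradiction. Therefore L is not regular.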